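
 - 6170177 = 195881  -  6366058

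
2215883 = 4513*491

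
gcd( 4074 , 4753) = 679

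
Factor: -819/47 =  - 3^2*7^1*13^1*47^( - 1 )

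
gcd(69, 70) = 1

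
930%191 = 166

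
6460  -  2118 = 4342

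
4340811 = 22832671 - 18491860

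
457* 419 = 191483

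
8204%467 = 265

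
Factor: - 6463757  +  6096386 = - 3^2 *40819^1=-367371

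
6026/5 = 1205 +1/5 =1205.20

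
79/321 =79/321 = 0.25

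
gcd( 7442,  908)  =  2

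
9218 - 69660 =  - 60442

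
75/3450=1/46 = 0.02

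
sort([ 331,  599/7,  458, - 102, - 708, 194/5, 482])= [ -708, - 102, 194/5 , 599/7, 331,458, 482 ]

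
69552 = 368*189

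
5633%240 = 113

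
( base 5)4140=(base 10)545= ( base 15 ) 265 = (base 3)202012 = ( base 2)1000100001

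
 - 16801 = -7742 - 9059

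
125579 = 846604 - 721025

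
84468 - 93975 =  - 9507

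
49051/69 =710 + 61/69  =  710.88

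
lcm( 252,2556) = 17892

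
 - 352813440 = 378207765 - 731021205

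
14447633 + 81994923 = 96442556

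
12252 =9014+3238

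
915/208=915/208= 4.40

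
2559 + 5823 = 8382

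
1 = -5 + 6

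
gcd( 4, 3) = 1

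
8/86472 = 1/10809 = 0.00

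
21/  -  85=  - 21/85=-0.25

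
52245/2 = 26122  +  1/2 = 26122.50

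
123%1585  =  123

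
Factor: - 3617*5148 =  - 2^2*3^2*11^1 * 13^1*3617^1 = -18620316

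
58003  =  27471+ 30532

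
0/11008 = 0 = 0.00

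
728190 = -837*( - 870)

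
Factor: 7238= 2^1*7^1 * 11^1*47^1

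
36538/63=579 + 61/63 = 579.97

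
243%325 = 243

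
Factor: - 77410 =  - 2^1 * 5^1*7741^1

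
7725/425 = 18 + 3/17 = 18.18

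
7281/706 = 7281/706   =  10.31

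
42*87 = 3654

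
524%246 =32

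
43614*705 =30747870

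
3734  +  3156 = 6890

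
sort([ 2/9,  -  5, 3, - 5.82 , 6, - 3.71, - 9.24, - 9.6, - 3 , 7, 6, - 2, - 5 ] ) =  [ - 9.6, - 9.24  , - 5.82, - 5, - 5, - 3.71,-3,  -  2,2/9,3,6,  6,7 ] 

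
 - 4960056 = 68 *( - 72942 )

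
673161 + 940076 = 1613237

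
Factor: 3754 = 2^1*1877^1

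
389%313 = 76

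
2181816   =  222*9828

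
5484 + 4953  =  10437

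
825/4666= 825/4666 = 0.18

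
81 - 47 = 34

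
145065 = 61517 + 83548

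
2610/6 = 435 = 435.00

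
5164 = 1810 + 3354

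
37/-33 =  - 37/33=- 1.12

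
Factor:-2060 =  - 2^2*5^1*103^1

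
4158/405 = 10 + 4/15 = 10.27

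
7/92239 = 1/13177 = 0.00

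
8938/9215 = 8938/9215 =0.97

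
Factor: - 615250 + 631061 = 97^1*163^1= 15811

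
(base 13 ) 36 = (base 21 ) 23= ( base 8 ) 55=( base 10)45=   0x2d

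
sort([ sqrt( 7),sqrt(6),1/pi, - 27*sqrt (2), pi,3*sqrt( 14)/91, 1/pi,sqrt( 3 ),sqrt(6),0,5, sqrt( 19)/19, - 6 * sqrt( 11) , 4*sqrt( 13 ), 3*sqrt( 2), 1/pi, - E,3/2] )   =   [ - 27*sqrt(2),-6*sqrt( 11), - E, 0 , 3*sqrt( 14 )/91,sqrt( 19)/19,1/pi,  1/pi,1/pi, 3/2,sqrt (3),sqrt( 6), sqrt( 6),sqrt( 7) , pi , 3*sqrt(2), 5, 4*sqrt( 13) ]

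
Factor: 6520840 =2^3*5^1*163021^1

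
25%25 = 0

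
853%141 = 7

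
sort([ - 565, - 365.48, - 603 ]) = [ - 603,  -  565  , - 365.48] 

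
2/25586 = 1/12793  =  0.00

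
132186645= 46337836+85848809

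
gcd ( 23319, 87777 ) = 9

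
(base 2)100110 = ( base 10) 38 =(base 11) 35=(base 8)46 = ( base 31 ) 17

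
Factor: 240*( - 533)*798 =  - 102080160 = - 2^5*3^2*5^1 *7^1*13^1*19^1*41^1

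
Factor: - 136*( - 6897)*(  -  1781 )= - 1670563752 = -2^3*3^1*11^2*13^1*17^1*19^1*137^1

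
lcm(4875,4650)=302250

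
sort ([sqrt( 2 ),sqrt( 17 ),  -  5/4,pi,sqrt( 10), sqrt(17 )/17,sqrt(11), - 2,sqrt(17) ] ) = [ - 2,-5/4, sqrt(17 )/17, sqrt(2 ) , pi,sqrt( 10), sqrt( 11 ),  sqrt( 17),sqrt(17) ] 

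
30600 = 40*765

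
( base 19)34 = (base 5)221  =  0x3D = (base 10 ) 61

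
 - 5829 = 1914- 7743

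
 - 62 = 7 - 69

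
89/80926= 89/80926 = 0.00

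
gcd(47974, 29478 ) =578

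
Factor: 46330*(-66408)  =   - 3076682640=- 2^4*3^1 * 5^1*41^1*113^1 * 2767^1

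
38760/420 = 646/7 = 92.29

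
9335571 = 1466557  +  7869014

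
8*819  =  6552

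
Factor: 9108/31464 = 2^( - 1 )*11^1*19^(  -  1 )=11/38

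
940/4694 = 470/2347   =  0.20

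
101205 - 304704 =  - 203499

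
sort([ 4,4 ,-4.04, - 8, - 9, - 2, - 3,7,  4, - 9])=[-9,-9, - 8,-4.04, - 3, - 2, 4, 4 , 4,7] 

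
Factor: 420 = 2^2*3^1*5^1 *7^1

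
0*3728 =0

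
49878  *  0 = 0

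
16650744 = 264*63071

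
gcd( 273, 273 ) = 273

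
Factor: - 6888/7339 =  - 168/179 = - 2^3*3^1*7^1*179^( - 1 )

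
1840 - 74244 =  - 72404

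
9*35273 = 317457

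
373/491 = 373/491=0.76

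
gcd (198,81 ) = 9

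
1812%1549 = 263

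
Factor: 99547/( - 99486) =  - 2^( - 1 )*3^( - 2)*7^1 * 5527^( - 1)*14221^1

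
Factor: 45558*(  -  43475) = - 2^1 * 3^2*5^2*37^1*47^1*2531^1 = - 1980634050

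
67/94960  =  67/94960 = 0.00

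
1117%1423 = 1117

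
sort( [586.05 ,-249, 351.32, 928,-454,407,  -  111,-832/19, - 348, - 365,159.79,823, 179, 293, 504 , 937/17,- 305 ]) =[ - 454, -365,-348,  -  305, - 249,  -  111,  -  832/19,937/17, 159.79,179, 293 , 351.32, 407 , 504,586.05, 823,  928]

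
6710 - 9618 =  - 2908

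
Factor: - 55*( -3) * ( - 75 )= - 12375=-  3^2* 5^3*11^1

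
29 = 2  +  27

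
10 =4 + 6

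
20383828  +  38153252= 58537080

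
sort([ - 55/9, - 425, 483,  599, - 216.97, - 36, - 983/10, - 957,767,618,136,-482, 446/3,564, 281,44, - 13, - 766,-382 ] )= [ - 957, - 766, - 482, - 425,-382, - 216.97, - 983/10, - 36, -13, - 55/9, 44, 136, 446/3, 281 , 483, 564,599,618,767 ]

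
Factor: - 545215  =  -5^1*11^1 *23^1*431^1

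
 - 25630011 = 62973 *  ( - 407 )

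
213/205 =1+8/205 = 1.04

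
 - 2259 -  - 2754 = 495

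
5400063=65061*83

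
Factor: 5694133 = 17^1*23^1*14563^1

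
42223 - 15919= 26304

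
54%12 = 6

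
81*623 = 50463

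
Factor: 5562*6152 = 34217424 = 2^4*3^3*103^1*769^1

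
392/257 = 392/257 = 1.53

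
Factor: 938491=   938491^1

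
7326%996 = 354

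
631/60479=631/60479 = 0.01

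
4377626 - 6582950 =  - 2205324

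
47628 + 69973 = 117601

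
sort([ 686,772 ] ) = [ 686, 772] 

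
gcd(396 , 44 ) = 44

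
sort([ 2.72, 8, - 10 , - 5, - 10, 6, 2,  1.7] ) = [ - 10,-10, - 5,1.7,2, 2.72, 6, 8]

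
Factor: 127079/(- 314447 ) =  - 7^(  -  1)*29^( - 1 ) * 1549^( - 1)*127079^1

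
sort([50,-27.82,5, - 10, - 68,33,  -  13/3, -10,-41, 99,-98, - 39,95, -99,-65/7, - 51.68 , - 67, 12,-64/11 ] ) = [-99, - 98, - 68, - 67, - 51.68, - 41,-39, - 27.82,  -  10 , - 10 ,-65/7,- 64/11,-13/3, 5,12, 33, 50, 95, 99]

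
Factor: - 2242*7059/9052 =  -  7913139/4526 = - 2^( - 1 ) * 3^1*13^1*19^1*31^( - 1)*59^1 * 73^( - 1)*181^1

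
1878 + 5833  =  7711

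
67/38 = 1 + 29/38= 1.76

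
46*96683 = 4447418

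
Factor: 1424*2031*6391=18483692304 = 2^4 * 3^1*7^1 * 11^1*83^1*89^1*677^1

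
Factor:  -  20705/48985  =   - 41/97 = - 41^1*97^ (-1 ) 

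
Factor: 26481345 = 3^1 * 5^1 * 11^1*19^1*8447^1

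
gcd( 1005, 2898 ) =3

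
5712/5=1142+2/5  =  1142.40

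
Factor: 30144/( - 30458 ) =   -  2^5*3^1 * 97^( -1 ) = - 96/97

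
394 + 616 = 1010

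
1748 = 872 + 876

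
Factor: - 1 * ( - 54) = 2^1 * 3^3 = 54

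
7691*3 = 23073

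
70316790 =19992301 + 50324489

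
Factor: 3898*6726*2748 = 2^4*3^2*19^1 * 59^1*229^1*1949^1=72046921104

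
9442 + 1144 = 10586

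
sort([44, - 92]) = [ - 92,44] 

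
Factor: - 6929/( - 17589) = 13/33 = 3^( - 1)*11^( -1)*13^1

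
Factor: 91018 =2^1*17^1*2677^1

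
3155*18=56790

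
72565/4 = 72565/4 = 18141.25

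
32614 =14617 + 17997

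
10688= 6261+4427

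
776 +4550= 5326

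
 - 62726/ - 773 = 81 + 113/773 = 81.15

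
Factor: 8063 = 11^1*733^1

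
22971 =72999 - 50028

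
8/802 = 4/401  =  0.01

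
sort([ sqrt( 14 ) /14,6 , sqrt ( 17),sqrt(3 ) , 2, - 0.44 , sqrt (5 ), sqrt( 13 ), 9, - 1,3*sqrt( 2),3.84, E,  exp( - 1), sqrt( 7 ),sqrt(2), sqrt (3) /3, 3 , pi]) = [ - 1, - 0.44,sqrt( 14)/14, exp( - 1),sqrt (3)/3, sqrt( 2 ),sqrt( 3 ),  2 , sqrt(5 ),sqrt( 7) , E,3, pi, sqrt(13 ) , 3.84,sqrt(17), 3*sqrt (2),  6, 9 ] 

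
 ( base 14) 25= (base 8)41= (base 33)10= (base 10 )33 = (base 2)100001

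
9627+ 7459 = 17086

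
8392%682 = 208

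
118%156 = 118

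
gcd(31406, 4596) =766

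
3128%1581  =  1547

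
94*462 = 43428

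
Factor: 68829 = 3^1*22943^1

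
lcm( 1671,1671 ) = 1671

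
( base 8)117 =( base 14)59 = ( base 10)79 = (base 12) 67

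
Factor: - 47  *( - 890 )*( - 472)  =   - 2^4*5^1 * 47^1 * 59^1 * 89^1  =  - 19743760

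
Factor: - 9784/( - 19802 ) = 2^2*1223^1*9901^( - 1) = 4892/9901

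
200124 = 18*11118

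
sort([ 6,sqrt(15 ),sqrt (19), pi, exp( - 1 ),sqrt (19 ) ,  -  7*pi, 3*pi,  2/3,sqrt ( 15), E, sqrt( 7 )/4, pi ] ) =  [ - 7*  pi, exp(-1 ),sqrt (7 ) /4, 2/3, E,pi, pi , sqrt( 15), sqrt( 15),  sqrt( 19 ), sqrt( 19),6, 3*pi ] 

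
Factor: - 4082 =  - 2^1 * 13^1*157^1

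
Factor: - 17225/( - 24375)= 3^(  -  1)*5^ ( -2)*53^1 = 53/75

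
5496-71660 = - 66164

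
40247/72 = 40247/72=558.99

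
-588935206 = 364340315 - 953275521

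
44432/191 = 232 + 120/191 = 232.63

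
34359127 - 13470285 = 20888842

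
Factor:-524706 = -2^1*3^1*7^1 * 13^1 * 31^2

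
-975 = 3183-4158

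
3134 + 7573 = 10707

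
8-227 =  - 219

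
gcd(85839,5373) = 3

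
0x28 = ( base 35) 15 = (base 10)40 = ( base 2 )101000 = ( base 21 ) 1j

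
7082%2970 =1142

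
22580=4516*5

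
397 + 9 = 406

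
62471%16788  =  12107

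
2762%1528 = 1234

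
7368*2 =14736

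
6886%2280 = 46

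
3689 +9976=13665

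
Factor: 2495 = 5^1*499^1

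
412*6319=2603428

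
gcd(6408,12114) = 18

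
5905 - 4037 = 1868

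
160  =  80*2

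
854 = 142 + 712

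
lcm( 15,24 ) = 120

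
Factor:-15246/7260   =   - 21/10= - 2^(-1) *3^1*5^ ( - 1)*7^1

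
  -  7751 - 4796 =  - 12547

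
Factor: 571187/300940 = 2^(-2 )*5^(  -  1 )*41^(- 1)*367^(-1)*607^1*941^1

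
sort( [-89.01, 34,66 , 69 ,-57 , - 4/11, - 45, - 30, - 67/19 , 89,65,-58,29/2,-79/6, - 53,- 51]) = [  -  89.01, - 58 , - 57 , - 53, - 51,-45, - 30,-79/6, - 67/19 ,-4/11, 29/2,34  ,  65  ,  66 , 69,89] 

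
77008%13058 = 11718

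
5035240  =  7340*686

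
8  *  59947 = 479576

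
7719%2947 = 1825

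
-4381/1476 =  - 3 + 47/1476 = - 2.97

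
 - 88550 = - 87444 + - 1106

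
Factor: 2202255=3^3*5^1*11^1 * 1483^1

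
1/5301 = 1/5301 = 0.00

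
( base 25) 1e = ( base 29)1a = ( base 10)39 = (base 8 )47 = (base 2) 100111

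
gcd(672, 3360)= 672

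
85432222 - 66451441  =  18980781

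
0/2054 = 0 = 0.00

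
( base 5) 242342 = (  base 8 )21611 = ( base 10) 9097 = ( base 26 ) dbn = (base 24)fj1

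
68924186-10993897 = 57930289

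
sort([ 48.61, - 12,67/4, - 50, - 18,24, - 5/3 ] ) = [-50,-18, - 12, - 5/3 , 67/4 , 24,48.61] 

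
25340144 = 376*67394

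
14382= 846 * 17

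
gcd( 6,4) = 2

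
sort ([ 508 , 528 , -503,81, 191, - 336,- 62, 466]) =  [-503, - 336, - 62,81 , 191,466,508 , 528 ] 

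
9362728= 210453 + 9152275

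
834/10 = 83 + 2/5 = 83.40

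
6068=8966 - 2898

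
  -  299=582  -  881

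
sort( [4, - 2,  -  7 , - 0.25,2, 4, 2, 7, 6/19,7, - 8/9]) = [ - 7, - 2,-8/9, - 0.25 , 6/19,  2,2 , 4,4, 7, 7 ]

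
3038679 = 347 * 8757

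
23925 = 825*29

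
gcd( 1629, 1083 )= 3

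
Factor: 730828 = 2^2*7^1*43^1 * 607^1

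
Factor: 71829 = 3^2*23^1 * 347^1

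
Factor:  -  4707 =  - 3^2*523^1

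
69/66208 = 69/66208 = 0.00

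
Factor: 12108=2^2*3^1*1009^1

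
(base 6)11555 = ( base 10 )1727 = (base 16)6BF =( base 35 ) 1ec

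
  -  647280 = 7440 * ( - 87)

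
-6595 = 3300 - 9895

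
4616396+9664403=14280799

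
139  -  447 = -308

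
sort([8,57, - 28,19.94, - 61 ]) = [ -61, - 28, 8,19.94, 57 ]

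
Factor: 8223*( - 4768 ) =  - 2^5* 3^1*149^1*2741^1 = -39207264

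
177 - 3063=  - 2886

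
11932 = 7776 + 4156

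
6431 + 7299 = 13730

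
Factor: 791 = 7^1*113^1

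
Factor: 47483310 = 2^1 * 3^1*5^1 * 7^1*173^1 * 1307^1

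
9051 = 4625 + 4426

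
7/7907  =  7/7907 = 0.00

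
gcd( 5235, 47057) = 1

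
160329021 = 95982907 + 64346114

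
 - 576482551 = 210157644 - 786640195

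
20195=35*577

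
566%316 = 250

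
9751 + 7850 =17601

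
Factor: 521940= 2^2*3^1*5^1 * 8699^1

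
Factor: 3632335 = 5^1*7^1*59^1*1759^1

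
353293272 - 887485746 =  - 534192474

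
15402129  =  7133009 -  - 8269120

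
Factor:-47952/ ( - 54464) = 2^( - 2)*3^4*23^( - 1) = 81/92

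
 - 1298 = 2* ( - 649) 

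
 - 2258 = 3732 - 5990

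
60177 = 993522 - 933345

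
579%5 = 4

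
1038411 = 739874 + 298537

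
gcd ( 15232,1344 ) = 448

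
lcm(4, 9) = 36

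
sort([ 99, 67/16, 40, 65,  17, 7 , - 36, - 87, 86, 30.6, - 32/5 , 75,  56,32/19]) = [  -  87, - 36, - 32/5,32/19, 67/16, 7, 17,30.6, 40, 56, 65, 75,86, 99] 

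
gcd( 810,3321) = 81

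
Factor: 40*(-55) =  - 2200 = -2^3*5^2 * 11^1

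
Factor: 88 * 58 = 5104 = 2^4*11^1*29^1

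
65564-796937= - 731373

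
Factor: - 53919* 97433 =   -  5253489927 = - 3^3*7^1*31^1*449^1*1997^1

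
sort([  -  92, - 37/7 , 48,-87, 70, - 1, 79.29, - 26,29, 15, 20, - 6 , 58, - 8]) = [ - 92, - 87,  -  26,-8, - 6, - 37/7,-1,15, 20,29, 48, 58, 70 , 79.29 ] 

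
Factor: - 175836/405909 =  - 58612/135303 =-2^2 * 3^( - 1)*7^( - 1)*17^( - 1)*379^( - 1)*14653^1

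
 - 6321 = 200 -6521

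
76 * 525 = 39900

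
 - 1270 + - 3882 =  - 5152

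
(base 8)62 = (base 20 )2a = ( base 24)22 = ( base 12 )42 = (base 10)50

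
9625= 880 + 8745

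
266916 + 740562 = 1007478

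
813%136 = 133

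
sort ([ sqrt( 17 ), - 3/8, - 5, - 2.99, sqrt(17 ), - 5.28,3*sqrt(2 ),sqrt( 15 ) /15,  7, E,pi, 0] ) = [ - 5.28, -5, - 2.99, - 3/8,0 , sqrt(15)/15,E , pi, sqrt( 17),sqrt(17) , 3*sqrt( 2), 7] 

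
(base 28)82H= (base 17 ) 14g4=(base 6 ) 45213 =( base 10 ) 6345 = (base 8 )14311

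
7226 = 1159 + 6067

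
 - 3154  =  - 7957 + 4803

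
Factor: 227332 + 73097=3^4*3709^1 = 300429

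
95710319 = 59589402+36120917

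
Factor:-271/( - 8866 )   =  2^( - 1) * 11^(- 1 )*13^ ( - 1 )*31^( - 1)*271^1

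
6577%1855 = 1012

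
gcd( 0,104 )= 104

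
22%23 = 22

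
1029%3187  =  1029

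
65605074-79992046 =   -  14386972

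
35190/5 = 7038 = 7038.00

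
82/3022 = 41/1511 = 0.03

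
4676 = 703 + 3973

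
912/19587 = 304/6529=0.05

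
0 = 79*0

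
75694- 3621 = 72073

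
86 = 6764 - 6678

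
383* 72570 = 27794310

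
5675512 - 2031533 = 3643979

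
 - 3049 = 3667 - 6716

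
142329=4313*33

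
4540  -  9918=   -5378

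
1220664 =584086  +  636578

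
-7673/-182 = 7673/182 = 42.16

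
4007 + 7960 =11967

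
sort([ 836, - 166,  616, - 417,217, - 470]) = [ - 470, - 417, - 166, 217,616 , 836]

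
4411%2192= 27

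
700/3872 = 175/968 =0.18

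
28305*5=141525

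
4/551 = 4/551 = 0.01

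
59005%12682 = 8277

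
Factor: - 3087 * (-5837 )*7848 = 2^3*3^4 * 7^3*13^1 * 109^1*449^1 = 141411691512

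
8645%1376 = 389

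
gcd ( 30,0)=30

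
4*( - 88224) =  - 352896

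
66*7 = 462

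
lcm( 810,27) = 810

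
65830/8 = 8228  +  3/4=8228.75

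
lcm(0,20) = 0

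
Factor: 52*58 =2^3*13^1*29^1 = 3016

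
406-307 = 99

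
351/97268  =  351/97268 = 0.00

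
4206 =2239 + 1967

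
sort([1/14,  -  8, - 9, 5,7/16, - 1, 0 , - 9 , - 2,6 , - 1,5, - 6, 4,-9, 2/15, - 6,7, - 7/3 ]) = [ - 9, - 9, - 9, - 8, - 6  , - 6, - 7/3,-2, - 1, - 1,0, 1/14, 2/15, 7/16, 4, 5, 5, 6, 7]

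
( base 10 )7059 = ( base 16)1B93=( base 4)1232103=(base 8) 15623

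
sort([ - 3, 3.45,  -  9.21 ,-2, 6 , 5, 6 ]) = [ -9.21, - 3, - 2,3.45, 5,  6, 6] 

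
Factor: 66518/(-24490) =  - 421/155  =  - 5^ (  -  1) * 31^ (-1 )*421^1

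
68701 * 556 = 38197756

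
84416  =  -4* (-21104)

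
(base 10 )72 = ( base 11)66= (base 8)110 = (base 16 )48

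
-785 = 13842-14627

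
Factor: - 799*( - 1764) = 2^2*3^2*7^2*17^1*47^1= 1409436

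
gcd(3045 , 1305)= 435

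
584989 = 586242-1253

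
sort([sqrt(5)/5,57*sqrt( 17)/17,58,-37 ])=[ - 37,sqrt( 5 )/5,57*sqrt (17) /17, 58 ] 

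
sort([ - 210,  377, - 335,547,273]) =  [ - 335, - 210, 273, 377,547 ] 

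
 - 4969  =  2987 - 7956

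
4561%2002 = 557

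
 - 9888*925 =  - 9146400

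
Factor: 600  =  2^3 * 3^1*5^2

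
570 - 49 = 521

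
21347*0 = 0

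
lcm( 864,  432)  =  864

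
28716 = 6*4786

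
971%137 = 12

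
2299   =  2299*1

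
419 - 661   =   - 242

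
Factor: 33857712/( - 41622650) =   -  16928856/20811325 = - 2^3 * 3^2*5^(-2)*7^1*347^(-1)*2399^ (  -  1)*33589^1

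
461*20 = 9220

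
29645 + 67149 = 96794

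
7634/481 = 15+ 419/481 = 15.87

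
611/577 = 611/577 = 1.06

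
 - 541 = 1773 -2314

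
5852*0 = 0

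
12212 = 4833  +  7379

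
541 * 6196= 3352036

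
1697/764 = 1697/764 = 2.22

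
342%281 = 61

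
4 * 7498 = 29992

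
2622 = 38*69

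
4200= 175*24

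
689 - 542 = 147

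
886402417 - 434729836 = 451672581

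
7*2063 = 14441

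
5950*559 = 3326050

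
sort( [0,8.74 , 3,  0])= [0, 0,3 , 8.74]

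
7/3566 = 7/3566=0.00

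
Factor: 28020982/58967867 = 2^1*7^(-1)*11^1 * 73^( - 1 )*167^(- 1)*691^ (-1)*1273681^1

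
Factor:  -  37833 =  - 3^1*12611^1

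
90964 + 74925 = 165889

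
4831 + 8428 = 13259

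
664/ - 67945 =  - 1  +  67281/67945 = - 0.01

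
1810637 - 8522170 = -6711533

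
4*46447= 185788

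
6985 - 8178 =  - 1193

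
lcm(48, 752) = 2256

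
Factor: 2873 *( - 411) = - 1180803= - 3^1*13^2* 17^1 *137^1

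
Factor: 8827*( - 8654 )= - 2^1 * 7^1*13^1*  97^1*4327^1 = -76388858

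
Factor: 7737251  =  293^1*26407^1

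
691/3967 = 691/3967=0.17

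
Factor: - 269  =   - 269^1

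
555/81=6 + 23/27 = 6.85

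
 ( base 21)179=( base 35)h2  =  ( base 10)597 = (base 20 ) 19h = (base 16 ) 255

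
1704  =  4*426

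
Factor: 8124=2^2 * 3^1*677^1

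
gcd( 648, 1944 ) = 648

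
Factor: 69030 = 2^1*3^2*5^1*13^1*59^1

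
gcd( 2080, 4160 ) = 2080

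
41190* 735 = 30274650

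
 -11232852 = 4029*( - 2788)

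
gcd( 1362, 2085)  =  3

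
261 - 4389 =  -4128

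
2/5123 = 2/5123 = 0.00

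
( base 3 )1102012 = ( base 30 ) 14B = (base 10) 1031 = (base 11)858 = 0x407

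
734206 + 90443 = 824649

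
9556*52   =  496912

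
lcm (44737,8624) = 715792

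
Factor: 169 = 13^2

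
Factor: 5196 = 2^2 * 3^1*433^1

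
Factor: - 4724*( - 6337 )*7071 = 211677371148  =  2^2*3^1*1181^1*2357^1*6337^1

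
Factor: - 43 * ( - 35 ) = 1505 = 5^1*7^1* 43^1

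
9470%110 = 10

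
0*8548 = 0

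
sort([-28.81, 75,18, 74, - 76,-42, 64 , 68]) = [ - 76, - 42, - 28.81,18,64  ,  68, 74, 75 ]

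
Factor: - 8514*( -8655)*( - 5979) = -440584557930 = - 2^1*3^4*5^1*11^1*43^1*577^1*1993^1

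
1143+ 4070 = 5213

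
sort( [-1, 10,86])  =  [  -  1, 10,86]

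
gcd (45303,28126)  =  1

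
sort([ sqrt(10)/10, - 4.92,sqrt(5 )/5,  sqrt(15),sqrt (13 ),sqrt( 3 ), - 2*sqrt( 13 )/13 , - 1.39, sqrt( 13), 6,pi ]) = [ - 4.92, - 1.39, - 2*sqrt( 13) /13,sqrt(10)/10,  sqrt( 5) /5,  sqrt( 3 ),pi,sqrt( 13 ),sqrt( 13),sqrt(15 ),6 ]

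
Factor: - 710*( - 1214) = 861940 = 2^2*5^1*71^1*607^1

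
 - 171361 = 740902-912263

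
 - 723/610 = - 2 + 497/610 = - 1.19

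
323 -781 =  - 458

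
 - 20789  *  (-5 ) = 103945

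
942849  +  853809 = 1796658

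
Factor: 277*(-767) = -212459 =- 13^1*59^1*277^1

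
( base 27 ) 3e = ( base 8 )137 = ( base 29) 38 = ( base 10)95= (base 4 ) 1133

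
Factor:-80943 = -3^1* 26981^1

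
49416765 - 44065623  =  5351142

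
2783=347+2436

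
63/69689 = 63/69689 = 0.00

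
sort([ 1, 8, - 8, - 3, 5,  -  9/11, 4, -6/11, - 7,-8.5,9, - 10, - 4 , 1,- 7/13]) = [ - 10, - 8.5, - 8, - 7,  -  4,-3,-9/11, - 6/11, - 7/13,1, 1,4, 5, 8, 9 ]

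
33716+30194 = 63910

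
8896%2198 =104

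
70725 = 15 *4715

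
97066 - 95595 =1471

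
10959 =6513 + 4446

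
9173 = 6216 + 2957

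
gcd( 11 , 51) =1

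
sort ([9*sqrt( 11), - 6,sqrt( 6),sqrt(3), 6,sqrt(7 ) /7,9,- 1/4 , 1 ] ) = [ - 6, - 1/4,sqrt(7 )/7,1,sqrt(3 ),  sqrt ( 6), 6,  9,9*sqrt(11) ]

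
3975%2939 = 1036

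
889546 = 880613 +8933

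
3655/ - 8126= - 1+263/478 =- 0.45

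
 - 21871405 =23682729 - 45554134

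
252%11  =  10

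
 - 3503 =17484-20987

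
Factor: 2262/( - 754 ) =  - 3  =  - 3^1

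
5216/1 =5216 = 5216.00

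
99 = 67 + 32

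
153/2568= 51/856  =  0.06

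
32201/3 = 10733+ 2/3 = 10733.67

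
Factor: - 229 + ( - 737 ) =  - 2^1*3^1 *7^1*23^1 = -966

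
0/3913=0 =0.00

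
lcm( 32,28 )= 224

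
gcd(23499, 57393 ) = 63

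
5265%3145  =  2120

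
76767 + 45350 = 122117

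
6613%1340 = 1253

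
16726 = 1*16726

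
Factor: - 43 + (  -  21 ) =-64 = - 2^6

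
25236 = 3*8412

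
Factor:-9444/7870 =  - 6/5 = - 2^1*3^1 * 5^( - 1)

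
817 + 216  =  1033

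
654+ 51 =705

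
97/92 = 97/92  =  1.05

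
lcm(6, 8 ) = 24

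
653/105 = 653/105 = 6.22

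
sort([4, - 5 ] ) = [  -  5,4]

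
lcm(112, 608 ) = 4256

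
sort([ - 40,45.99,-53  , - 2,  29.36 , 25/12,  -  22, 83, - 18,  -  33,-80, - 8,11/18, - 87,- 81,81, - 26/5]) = [-87, - 81,-80, - 53 , - 40, - 33, - 22,-18,-8,-26/5, - 2,11/18,25/12,29.36, 45.99,81,83]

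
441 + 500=941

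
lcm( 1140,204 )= 19380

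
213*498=106074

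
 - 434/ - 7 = 62/1= 62.00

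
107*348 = 37236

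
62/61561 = 62/61561= 0.00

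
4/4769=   4/4769 = 0.00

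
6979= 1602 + 5377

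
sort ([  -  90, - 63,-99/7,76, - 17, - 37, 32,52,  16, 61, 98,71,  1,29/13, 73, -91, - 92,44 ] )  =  [ - 92,  -  91,  -  90 , -63, - 37, - 17, - 99/7,  1,29/13,16,32, 44, 52,61, 71,73, 76, 98]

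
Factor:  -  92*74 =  - 2^3*23^1*37^1 = - 6808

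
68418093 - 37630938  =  30787155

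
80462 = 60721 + 19741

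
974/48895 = 974/48895 = 0.02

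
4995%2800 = 2195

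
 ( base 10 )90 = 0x5a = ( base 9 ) 110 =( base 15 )60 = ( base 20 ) 4A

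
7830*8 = 62640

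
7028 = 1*7028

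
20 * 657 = 13140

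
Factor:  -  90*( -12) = 2^3* 3^3 * 5^1  =  1080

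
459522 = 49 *9378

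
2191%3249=2191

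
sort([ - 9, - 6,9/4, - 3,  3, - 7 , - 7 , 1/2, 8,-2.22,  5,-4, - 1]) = [ - 9, -7,-7,- 6,-4, - 3, -2.22, -1, 1/2, 9/4,  3,  5 , 8]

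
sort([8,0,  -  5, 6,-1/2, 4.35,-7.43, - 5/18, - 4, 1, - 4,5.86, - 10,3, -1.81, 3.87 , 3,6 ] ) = [ - 10, - 7.43,- 5, - 4, - 4,-1.81,-1/2,  -  5/18,0,1,3, 3,3.87,4.35, 5.86, 6, 6, 8]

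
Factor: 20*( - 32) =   -  2^7*5^1 = -640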